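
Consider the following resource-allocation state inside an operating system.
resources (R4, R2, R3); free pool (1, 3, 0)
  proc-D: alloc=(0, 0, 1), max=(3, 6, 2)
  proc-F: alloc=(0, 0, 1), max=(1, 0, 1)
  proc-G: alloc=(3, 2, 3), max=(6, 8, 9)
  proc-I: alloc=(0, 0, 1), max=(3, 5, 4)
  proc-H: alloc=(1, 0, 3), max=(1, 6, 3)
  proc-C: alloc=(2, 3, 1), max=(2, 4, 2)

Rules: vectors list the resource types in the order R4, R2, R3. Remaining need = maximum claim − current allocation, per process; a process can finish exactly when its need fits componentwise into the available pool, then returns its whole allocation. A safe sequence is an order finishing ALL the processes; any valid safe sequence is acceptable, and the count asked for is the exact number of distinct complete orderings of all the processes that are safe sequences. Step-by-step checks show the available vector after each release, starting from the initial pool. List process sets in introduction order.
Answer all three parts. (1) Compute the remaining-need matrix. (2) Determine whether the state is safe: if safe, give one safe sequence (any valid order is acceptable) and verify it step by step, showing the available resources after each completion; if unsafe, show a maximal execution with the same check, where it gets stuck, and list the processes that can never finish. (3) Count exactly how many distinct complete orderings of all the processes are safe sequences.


(1) Outstanding need per process (order R4, R2, R3):
  proc-D: (3, 6, 1)
  proc-F: (1, 0, 0)
  proc-G: (3, 6, 6)
  proc-I: (3, 5, 3)
  proc-H: (0, 6, 0)
  proc-C: (0, 1, 1)
(2) SAFE. One safe sequence: proc-F, proc-C, proc-D, proc-I, proc-H, proc-G.
Key observation: proc-F marks the first exact bind of the order: its need (1, 0, 0) fits the free (1, 3, 0) with zero slack on a requested resource.
Check, step by step:
  pool = (1, 3, 0)
  proc-F needs (1, 0, 0) <= (1, 3, 0) -> finishes; pool += (0, 0, 1) = (1, 3, 1)
  proc-C needs (0, 1, 1) <= (1, 3, 1) -> finishes; pool += (2, 3, 1) = (3, 6, 2)
  proc-D needs (3, 6, 1) <= (3, 6, 2) -> finishes; pool += (0, 0, 1) = (3, 6, 3)
  proc-I needs (3, 5, 3) <= (3, 6, 3) -> finishes; pool += (0, 0, 1) = (3, 6, 4)
  proc-H needs (0, 6, 0) <= (3, 6, 4) -> finishes; pool += (1, 0, 3) = (4, 6, 7)
  proc-G needs (3, 6, 6) <= (4, 6, 7) -> finishes; pool += (3, 2, 3) = (7, 8, 10)
(3) Precisely 7 of the possible complete orderings are safe sequences.


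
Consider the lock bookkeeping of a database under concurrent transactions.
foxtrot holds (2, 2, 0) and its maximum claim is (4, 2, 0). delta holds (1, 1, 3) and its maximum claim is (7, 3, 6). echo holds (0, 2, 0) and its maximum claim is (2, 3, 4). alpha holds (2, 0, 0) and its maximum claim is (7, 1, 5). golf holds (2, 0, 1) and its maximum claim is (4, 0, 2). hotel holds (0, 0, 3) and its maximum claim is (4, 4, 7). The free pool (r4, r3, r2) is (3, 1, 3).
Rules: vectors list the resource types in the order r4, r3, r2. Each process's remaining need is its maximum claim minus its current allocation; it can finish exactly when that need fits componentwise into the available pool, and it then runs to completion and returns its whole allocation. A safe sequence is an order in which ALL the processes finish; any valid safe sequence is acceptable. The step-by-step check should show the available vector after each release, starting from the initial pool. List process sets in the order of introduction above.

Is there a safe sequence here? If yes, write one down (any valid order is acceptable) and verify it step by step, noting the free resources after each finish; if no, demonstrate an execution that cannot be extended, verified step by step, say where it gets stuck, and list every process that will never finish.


SAFE, for example via the order golf, foxtrot, delta, hotel, alpha, echo.
Key observation: reading the order forward, hotel is the first process whose need (4, 4, 4) meets the free pool (8, 4, 7) exactly on a resource it requests.
Step-by-step check:
  pool = (3, 1, 3)
  golf needs (2, 0, 1) <= (3, 1, 3) -> finishes; pool += (2, 0, 1) = (5, 1, 4)
  foxtrot needs (2, 0, 0) <= (5, 1, 4) -> finishes; pool += (2, 2, 0) = (7, 3, 4)
  delta needs (6, 2, 3) <= (7, 3, 4) -> finishes; pool += (1, 1, 3) = (8, 4, 7)
  hotel needs (4, 4, 4) <= (8, 4, 7) -> finishes; pool += (0, 0, 3) = (8, 4, 10)
  alpha needs (5, 1, 5) <= (8, 4, 10) -> finishes; pool += (2, 0, 0) = (10, 4, 10)
  echo needs (2, 1, 4) <= (10, 4, 10) -> finishes; pool += (0, 2, 0) = (10, 6, 10)


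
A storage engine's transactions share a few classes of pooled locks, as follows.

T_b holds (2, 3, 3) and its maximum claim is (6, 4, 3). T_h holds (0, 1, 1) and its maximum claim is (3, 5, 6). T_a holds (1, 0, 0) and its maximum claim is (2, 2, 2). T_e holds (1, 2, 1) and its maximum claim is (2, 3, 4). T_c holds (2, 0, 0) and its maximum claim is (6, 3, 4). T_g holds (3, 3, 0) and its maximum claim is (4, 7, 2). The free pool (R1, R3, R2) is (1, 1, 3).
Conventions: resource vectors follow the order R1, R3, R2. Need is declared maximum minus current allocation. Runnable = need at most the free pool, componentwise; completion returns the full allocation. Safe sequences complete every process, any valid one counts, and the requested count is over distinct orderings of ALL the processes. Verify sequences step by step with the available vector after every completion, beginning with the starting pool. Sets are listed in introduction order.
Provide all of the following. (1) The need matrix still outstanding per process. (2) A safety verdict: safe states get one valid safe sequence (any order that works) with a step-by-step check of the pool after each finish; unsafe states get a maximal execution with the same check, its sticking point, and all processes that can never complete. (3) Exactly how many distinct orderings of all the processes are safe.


(1) Remaining need (order R1, R3, R2):
  T_b: (4, 1, 0)
  T_h: (3, 4, 5)
  T_a: (1, 2, 2)
  T_e: (1, 1, 3)
  T_c: (4, 3, 4)
  T_g: (1, 4, 2)
(2) The state is UNSAFE.
Key observation: after T_e, T_a the pool peaks at (3, 3, 4), and each blocked process is short somewhere: T_b on R1; T_h on R3, R2; T_c on R1; T_g on R3.
The run T_e, T_a cannot be extended any further. Step-by-step check:
  pool = (1, 1, 3)
  T_e needs (1, 1, 3) <= (1, 1, 3) -> finishes; pool += (1, 2, 1) = (2, 3, 4)
  T_a needs (1, 2, 2) <= (2, 3, 4) -> finishes; pool += (1, 0, 0) = (3, 3, 4)
  T_b still needs (4, 1, 0) but only (3, 3, 4) is free — short on R1
  T_h still needs (3, 4, 5) but only (3, 3, 4) is free — short on R3 and R2
  T_c still needs (4, 3, 4) but only (3, 3, 4) is free — short on R1
  T_g still needs (1, 4, 2) but only (3, 3, 4) is free — short on R3
Never able to finish: T_b, T_h, T_c and T_g.
(3) Precisely 0 of the possible complete orderings are safe sequences.


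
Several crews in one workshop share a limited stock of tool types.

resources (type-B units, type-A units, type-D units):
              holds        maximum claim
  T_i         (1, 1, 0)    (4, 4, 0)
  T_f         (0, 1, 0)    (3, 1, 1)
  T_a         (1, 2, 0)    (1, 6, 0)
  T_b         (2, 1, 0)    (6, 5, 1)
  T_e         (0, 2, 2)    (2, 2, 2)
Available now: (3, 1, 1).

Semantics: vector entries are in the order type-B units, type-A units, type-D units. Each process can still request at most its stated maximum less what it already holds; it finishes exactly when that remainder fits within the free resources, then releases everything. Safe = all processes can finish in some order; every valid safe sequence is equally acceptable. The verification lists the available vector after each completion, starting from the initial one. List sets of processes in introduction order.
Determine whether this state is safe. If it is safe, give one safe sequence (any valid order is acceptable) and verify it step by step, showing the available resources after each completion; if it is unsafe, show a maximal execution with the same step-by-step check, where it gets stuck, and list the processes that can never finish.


SAFE. One safe sequence: T_f, T_e, T_i, T_a, T_b.
Key observation: T_f marks the first exact bind of the order: its need (3, 0, 1) fits the free (3, 1, 1) with zero slack on a requested resource.
Verifying each step:
  pool = (3, 1, 1)
  run T_f (needs (3, 0, 1), free (3, 1, 1)); after release of (0, 1, 0) the pool is (3, 2, 1)
  run T_e (needs (2, 0, 0), free (3, 2, 1)); after release of (0, 2, 2) the pool is (3, 4, 3)
  run T_i (needs (3, 3, 0), free (3, 4, 3)); after release of (1, 1, 0) the pool is (4, 5, 3)
  run T_a (needs (0, 4, 0), free (4, 5, 3)); after release of (1, 2, 0) the pool is (5, 7, 3)
  run T_b (needs (4, 4, 1), free (5, 7, 3)); after release of (2, 1, 0) the pool is (7, 8, 3)


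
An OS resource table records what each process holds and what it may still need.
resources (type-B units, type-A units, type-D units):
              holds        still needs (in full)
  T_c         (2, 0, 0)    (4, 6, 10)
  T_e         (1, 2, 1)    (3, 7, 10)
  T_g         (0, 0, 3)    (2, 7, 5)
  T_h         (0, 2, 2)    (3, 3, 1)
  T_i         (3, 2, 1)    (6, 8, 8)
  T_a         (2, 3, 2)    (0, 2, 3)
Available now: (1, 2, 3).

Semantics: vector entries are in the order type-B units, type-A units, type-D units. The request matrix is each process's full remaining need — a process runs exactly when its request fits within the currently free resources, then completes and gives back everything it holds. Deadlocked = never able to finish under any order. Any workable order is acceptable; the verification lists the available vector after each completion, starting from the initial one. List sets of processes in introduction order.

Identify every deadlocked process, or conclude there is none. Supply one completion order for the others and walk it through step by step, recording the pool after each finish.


Nothing here is deadlocked.
Key observation: no deadlock: T_a fits now, and the freed resources carry the rest through.
A valid finishing order for the others: T_a, T_h, T_g, T_e, T_c, T_i. Walking it through:
  pool = (1, 2, 3)
  T_a needs (0, 2, 3) <= (1, 2, 3) -> finishes; pool += (2, 3, 2) = (3, 5, 5)
  T_h needs (3, 3, 1) <= (3, 5, 5) -> finishes; pool += (0, 2, 2) = (3, 7, 7)
  T_g needs (2, 7, 5) <= (3, 7, 7) -> finishes; pool += (0, 0, 3) = (3, 7, 10)
  T_e needs (3, 7, 10) <= (3, 7, 10) -> finishes; pool += (1, 2, 1) = (4, 9, 11)
  T_c needs (4, 6, 10) <= (4, 9, 11) -> finishes; pool += (2, 0, 0) = (6, 9, 11)
  T_i needs (6, 8, 8) <= (6, 9, 11) -> finishes; pool += (3, 2, 1) = (9, 11, 12)


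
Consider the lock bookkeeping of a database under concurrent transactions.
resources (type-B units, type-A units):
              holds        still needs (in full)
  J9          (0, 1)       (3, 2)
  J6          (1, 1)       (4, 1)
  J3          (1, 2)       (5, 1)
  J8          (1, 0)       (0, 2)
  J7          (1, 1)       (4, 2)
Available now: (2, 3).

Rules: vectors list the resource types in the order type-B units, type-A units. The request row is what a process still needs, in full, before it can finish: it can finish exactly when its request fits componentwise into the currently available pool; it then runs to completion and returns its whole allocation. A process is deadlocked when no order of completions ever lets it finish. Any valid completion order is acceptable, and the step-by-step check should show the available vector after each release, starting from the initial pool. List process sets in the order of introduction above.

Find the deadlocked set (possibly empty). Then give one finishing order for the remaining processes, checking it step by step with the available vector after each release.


The deadlocked set is J6, J3 and J7.
Key observation: after J8, J9 complete, (3, 4) is the best the pool ever gets, yet each leftover process wants more type-B units.
One completion order for the rest: J8, J9. Verifying each step:
  pool = (2, 3)
  run J8 (needs (0, 2), free (2, 3)); after release of (1, 0) the pool is (3, 3)
  run J9 (needs (3, 2), free (3, 3)); after release of (0, 1) the pool is (3, 4)
None of the blocked processes ever fits:
  J6 still needs (4, 1) but only (3, 4) is free — short on type-B units
  J3 still needs (5, 1) but only (3, 4) is free — short on type-B units
  J7 still needs (4, 2) but only (3, 4) is free — short on type-B units


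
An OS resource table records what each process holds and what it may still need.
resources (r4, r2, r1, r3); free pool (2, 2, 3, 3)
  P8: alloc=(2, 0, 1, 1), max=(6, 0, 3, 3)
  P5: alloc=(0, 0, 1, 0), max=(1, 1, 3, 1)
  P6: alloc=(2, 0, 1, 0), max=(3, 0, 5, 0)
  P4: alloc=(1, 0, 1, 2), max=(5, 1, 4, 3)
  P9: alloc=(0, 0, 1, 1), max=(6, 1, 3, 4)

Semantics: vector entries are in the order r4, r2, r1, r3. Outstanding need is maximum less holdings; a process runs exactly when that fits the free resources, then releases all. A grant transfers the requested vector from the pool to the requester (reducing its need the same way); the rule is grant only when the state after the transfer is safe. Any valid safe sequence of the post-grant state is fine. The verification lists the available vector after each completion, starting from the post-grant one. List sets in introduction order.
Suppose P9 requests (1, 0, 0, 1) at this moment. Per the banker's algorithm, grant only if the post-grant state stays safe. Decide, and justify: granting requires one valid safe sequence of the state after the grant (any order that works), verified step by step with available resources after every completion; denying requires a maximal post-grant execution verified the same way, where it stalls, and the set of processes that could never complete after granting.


DENY. Granting would leave the state unsafe.
Key observation: no order helps: past P5, P6, the free pool tops out at (3, 2, 5, 2), below what each blocked process needs in r4.
Pretend the grant happened; the run P5, P6 goes as far as possible. Step-by-step check:
  pool = (1, 2, 3, 2)
  run P5 (needs (1, 1, 2, 1), free (1, 2, 3, 2)); after release of (0, 0, 1, 0) the pool is (1, 2, 4, 2)
  run P6 (needs (1, 0, 4, 0), free (1, 2, 4, 2)); after release of (2, 0, 1, 0) the pool is (3, 2, 5, 2)
  P8 cannot run: need (4, 0, 2, 2) vs free (3, 2, 5, 2) (insufficient r4)
  P4 cannot run: need (4, 1, 3, 1) vs free (3, 2, 5, 2) (insufficient r4)
  P9 cannot run: need (5, 1, 2, 2) vs free (3, 2, 5, 2) (insufficient r4)
Had the request been granted, P8, P4 and P9 could never finish.


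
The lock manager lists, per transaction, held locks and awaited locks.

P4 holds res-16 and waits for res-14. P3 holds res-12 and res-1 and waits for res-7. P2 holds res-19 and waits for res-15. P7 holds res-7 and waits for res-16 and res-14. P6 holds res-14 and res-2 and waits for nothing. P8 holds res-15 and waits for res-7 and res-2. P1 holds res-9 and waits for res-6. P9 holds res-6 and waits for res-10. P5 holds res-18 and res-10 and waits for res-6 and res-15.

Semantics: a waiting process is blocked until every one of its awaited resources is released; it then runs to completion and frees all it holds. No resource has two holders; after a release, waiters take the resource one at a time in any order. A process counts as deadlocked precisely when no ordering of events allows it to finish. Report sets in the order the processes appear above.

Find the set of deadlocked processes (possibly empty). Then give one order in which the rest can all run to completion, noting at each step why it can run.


Deadlocked: P1, P9 and P5.
Key observation: P9 -> P5 -> P9 is a circular wait — nothing in it can go first; P1 waits into the deadlock from upstream.
One completion order for the rest: P6, P4, P7, P8, P2, P3.
Check, step by step:
  P6 waits on nothing -> runs at once and releases res-14 and res-2
  P4: everything it awaited (res-14) is free; runs, freeing res-16
  P7: everything it awaited (res-16 and res-14) is free; runs, freeing res-7
  P8: everything it awaited (res-7 and res-2) is free; runs, freeing res-15
  P2: everything it awaited (res-15) is free; runs, freeing res-19
  P3: everything it awaited (res-7) is free; runs, freeing res-12 and res-1


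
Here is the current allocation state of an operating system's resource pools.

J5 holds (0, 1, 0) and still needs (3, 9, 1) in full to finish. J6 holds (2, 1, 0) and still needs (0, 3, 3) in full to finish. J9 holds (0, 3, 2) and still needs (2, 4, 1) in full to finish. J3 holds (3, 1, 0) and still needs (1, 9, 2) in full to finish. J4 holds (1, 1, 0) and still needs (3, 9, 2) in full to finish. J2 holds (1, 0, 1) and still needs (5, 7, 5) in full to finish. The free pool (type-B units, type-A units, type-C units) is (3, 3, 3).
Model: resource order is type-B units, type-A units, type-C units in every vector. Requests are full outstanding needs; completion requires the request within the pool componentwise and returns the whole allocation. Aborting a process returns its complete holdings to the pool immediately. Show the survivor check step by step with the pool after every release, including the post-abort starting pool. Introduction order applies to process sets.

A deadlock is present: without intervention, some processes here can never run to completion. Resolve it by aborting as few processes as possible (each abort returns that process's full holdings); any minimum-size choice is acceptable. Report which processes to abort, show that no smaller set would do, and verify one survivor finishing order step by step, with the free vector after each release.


The answer: abort J5 and J4.
Key observation: the returned (1, 2, 0) from J5 and J4 is what brings J3 — unrunnable before, under any order — into play at step 4.
Minimality, checking each single-abort alternative: J5 alone leaves J3 blocked (short on type-A units); J6 alone leaves J5 blocked (short on type-A units); J9 alone leaves J5 blocked (short on type-A units); J3 alone leaves J5 blocked (short on type-A units); J4 alone leaves J5 blocked (short on type-A units); J2 alone leaves J5 blocked (short on type-A units).
The survivors complete as J6, J9, J2, J3. Verifying each step (starting from the post-abort pool):
  pool = (4, 5, 3)
  J6 needs (0, 3, 3) <= (4, 5, 3) -> finishes; pool += (2, 1, 0) = (6, 6, 3)
  J9 needs (2, 4, 1) <= (6, 6, 3) -> finishes; pool += (0, 3, 2) = (6, 9, 5)
  J2 needs (5, 7, 5) <= (6, 9, 5) -> finishes; pool += (1, 0, 1) = (7, 9, 6)
  J3 needs (1, 9, 2) <= (7, 9, 6) -> finishes; pool += (3, 1, 0) = (10, 10, 6)


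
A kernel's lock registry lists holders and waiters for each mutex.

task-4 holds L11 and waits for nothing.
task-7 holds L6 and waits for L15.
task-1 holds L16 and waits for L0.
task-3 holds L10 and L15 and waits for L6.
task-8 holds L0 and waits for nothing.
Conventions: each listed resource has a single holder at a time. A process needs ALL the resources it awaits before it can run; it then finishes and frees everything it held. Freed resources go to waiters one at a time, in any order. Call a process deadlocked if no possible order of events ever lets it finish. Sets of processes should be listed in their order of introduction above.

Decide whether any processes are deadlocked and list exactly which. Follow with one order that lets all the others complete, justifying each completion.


Deadlocked set: task-7 and task-3.
Key observation: the waits loop around task-7 -> task-3 -> task-7 with no way out; no other process is dragged down with it.
One completion order for the rest: task-4, task-8, task-1.
Verifying each step:
  task-4 waits on nothing -> runs at once and releases L11
  task-8 waits on nothing -> runs at once and releases L0
  task-1: everything it awaited (L0) is free; runs, freeing L16


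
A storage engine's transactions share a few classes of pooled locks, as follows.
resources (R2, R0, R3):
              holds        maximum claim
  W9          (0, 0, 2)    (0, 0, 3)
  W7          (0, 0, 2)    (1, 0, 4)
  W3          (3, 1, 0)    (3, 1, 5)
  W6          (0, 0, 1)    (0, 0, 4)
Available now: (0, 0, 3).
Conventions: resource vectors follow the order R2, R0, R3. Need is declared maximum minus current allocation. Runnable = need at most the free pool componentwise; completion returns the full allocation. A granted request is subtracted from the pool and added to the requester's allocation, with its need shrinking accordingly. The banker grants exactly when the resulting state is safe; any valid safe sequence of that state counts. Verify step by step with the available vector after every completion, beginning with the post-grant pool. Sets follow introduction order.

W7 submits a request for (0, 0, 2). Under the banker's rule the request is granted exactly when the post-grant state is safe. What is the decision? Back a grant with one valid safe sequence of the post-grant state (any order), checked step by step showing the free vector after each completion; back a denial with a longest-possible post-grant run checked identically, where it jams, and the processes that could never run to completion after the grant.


DENY: after the grant no complete ordering would exist.
Key observation: after W9, W6 the pool peaks at (0, 0, 4), and each blocked process is short somewhere: W7 on R2; W3 on R3.
After a pretend grant, a maximal execution: W9, W6 — then nothing else fits. Verifying each step:
  pool = (0, 0, 1)
  W9: need (0, 0, 1) fits (0, 0, 1); releases (0, 0, 2), pool now (0, 0, 3)
  W6: need (0, 0, 3) fits (0, 0, 3); releases (0, 0, 1), pool now (0, 0, 4)
  W7 still needs (1, 0, 0) but only (0, 0, 4) is free — short on R2
  W3 still needs (0, 0, 5) but only (0, 0, 4) is free — short on R3
Post-grant, the permanently blocked set is W7 and W3.


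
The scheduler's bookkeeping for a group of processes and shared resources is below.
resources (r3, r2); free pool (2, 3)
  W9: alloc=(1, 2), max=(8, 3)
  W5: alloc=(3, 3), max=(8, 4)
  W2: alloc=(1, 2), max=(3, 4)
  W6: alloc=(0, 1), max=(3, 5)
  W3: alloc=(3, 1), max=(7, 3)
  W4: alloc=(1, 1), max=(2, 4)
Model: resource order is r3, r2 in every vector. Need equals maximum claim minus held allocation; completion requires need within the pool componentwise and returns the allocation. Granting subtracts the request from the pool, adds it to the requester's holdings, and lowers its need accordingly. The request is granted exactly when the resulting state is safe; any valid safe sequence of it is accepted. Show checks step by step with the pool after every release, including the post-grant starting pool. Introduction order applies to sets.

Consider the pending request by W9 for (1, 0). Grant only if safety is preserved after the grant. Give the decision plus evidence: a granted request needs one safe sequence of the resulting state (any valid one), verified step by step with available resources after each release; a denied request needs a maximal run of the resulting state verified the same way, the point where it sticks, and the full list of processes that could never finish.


DENY: after the grant no complete ordering would exist.
Key observation: even finishing W4, W2, W6 leaves just (3, 7) free — too little r3 for any of the remaining processes.
Pretend the grant happened; the run W4, W2, W6 goes as far as possible. Walking it through:
  pool = (1, 3)
  W4 needs (1, 3) <= (1, 3) -> finishes; pool += (1, 1) = (2, 4)
  W2 needs (2, 2) <= (2, 4) -> finishes; pool += (1, 2) = (3, 6)
  W6 needs (3, 4) <= (3, 6) -> finishes; pool += (0, 1) = (3, 7)
  W9 cannot run: need (6, 1) vs free (3, 7) (insufficient r3)
  W5 cannot run: need (5, 1) vs free (3, 7) (insufficient r3)
  W3 cannot run: need (4, 2) vs free (3, 7) (insufficient r3)
Had the request been granted, W9, W5 and W3 could never finish.


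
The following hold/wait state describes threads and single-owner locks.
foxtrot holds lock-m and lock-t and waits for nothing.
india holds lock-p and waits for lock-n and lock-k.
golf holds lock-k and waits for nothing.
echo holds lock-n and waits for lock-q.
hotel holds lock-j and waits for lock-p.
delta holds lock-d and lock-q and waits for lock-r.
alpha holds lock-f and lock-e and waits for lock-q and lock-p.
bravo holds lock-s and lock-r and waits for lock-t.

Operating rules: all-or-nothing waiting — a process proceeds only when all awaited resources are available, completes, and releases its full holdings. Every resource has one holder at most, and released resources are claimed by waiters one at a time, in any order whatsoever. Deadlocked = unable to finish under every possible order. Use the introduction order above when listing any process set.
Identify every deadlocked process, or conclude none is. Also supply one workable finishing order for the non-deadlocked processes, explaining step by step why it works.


Nothing here is deadlocked.
Key observation: the wait graph is acyclic; completion cascades from the unblocked processes through everyone else.
One completion order for the rest: foxtrot, bravo, delta, echo, golf, india, hotel, alpha.
Verifying each step:
  run foxtrot (it waits on nothing); releases lock-m and lock-t
  bravo waits on lock-t — all released -> runs and releases lock-s and lock-r
  delta waits on lock-r — all released -> runs and releases lock-d and lock-q
  echo waits on lock-q — all released -> runs and releases lock-n
  run golf (it waits on nothing); releases lock-k
  india waits on lock-n and lock-k — all released -> runs and releases lock-p
  hotel waits on lock-p — all released -> runs and releases lock-j
  alpha waits on lock-q and lock-p — all released -> runs and releases lock-f and lock-e


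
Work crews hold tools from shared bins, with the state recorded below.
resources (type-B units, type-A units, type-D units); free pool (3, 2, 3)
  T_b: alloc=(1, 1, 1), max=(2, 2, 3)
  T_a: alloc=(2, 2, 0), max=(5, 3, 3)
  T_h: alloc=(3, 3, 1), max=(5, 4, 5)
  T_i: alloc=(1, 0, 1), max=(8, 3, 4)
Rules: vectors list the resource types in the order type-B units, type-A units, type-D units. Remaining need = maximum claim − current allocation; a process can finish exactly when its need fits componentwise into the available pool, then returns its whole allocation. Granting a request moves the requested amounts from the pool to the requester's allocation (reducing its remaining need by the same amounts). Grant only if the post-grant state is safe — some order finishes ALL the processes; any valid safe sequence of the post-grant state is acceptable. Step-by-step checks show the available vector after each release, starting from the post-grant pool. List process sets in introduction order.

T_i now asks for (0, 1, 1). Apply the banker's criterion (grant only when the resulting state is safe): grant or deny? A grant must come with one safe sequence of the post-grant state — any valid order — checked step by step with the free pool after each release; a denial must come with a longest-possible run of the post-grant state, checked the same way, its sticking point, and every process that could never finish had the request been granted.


DENY — the pretend-granted state is unsafe.
Key observation: after T_b, T_a the pool peaks at (6, 4, 3), and each blocked process is short somewhere: T_h on type-D units; T_i on type-B units.
Pretend the grant happened; the run T_b, T_a goes as far as possible. Verifying each step:
  pool = (3, 1, 2)
  T_b needs (1, 1, 2) <= (3, 1, 2) -> finishes; pool += (1, 1, 1) = (4, 2, 3)
  T_a needs (3, 1, 3) <= (4, 2, 3) -> finishes; pool += (2, 2, 0) = (6, 4, 3)
  T_h still needs (2, 1, 4) but only (6, 4, 3) is free — short on type-D units
  T_i still needs (7, 2, 2) but only (6, 4, 3) is free — short on type-B units
Post-grant, the permanently blocked set is T_h and T_i.


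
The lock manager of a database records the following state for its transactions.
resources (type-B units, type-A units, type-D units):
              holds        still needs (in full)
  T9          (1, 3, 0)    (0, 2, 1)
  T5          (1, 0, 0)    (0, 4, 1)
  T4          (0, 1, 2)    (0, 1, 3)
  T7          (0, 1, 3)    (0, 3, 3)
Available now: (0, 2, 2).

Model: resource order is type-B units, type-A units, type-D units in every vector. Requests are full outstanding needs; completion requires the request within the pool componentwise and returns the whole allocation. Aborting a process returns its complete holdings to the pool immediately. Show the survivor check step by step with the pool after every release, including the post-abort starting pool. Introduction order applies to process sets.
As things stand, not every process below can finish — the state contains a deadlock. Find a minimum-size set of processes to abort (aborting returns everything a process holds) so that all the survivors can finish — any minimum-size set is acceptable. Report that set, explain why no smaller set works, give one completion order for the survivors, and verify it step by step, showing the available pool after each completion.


Abort T7.
Key observation: the deadlocked T4 becomes finishable only because T7 released (0, 1, 3); it completes at step 3 below.
No smaller set exists: with zero aborts the deadlock remains.
Survivors finish in the order: T9, T5, T4. Step-by-step check (pool after the aborts first):
  pool = (0, 3, 5)
  run T9 (needs (0, 2, 1), free (0, 3, 5)); after release of (1, 3, 0) the pool is (1, 6, 5)
  run T5 (needs (0, 4, 1), free (1, 6, 5)); after release of (1, 0, 0) the pool is (2, 6, 5)
  run T4 (needs (0, 1, 3), free (2, 6, 5)); after release of (0, 1, 2) the pool is (2, 7, 7)


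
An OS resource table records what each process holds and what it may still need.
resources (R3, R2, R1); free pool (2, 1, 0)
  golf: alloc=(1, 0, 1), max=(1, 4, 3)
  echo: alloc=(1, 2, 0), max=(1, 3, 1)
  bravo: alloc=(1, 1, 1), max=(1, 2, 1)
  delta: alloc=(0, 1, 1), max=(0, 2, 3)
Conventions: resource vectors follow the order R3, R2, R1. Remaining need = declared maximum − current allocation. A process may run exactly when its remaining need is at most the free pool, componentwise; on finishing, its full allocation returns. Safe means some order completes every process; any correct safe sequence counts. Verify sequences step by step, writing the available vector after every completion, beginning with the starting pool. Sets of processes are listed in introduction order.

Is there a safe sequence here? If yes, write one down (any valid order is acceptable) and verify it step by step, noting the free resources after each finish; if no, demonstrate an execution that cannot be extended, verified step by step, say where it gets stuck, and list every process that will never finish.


The state is UNSAFE.
Key observation: even finishing bravo, echo leaves just (4, 4, 1) free — too little R1 for any of the remaining processes.
Going as far as possible: bravo, echo; after that, nothing fits. Verifying each step:
  pool = (2, 1, 0)
  run bravo (needs (0, 1, 0), free (2, 1, 0)); after release of (1, 1, 1) the pool is (3, 2, 1)
  run echo (needs (0, 1, 1), free (3, 2, 1)); after release of (1, 2, 0) the pool is (4, 4, 1)
  golf still needs (0, 4, 2) but only (4, 4, 1) is free — short on R1
  delta still needs (0, 1, 2) but only (4, 4, 1) is free — short on R1
Never able to finish: golf and delta.


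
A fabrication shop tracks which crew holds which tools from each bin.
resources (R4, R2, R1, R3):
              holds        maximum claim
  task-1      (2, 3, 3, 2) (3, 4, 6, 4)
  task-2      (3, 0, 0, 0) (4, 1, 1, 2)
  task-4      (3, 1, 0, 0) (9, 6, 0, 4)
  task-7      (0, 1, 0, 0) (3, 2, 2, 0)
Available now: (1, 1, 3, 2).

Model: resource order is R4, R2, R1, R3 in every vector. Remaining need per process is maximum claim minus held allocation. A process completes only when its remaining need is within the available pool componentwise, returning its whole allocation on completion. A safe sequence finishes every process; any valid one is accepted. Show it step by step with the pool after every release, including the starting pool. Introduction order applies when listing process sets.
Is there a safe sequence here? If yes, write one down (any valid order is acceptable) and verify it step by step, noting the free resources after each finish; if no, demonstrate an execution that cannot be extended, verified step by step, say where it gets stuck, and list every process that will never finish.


SAFE, for example via the order task-2, task-1, task-7, task-4.
Key observation: at task-2 the run first touches a limit — (1, 1, 1, 2) against (1, 1, 3, 2), exact on a resource it actually requests.
Walking it through:
  pool = (1, 1, 3, 2)
  task-2: need (1, 1, 1, 2) fits (1, 1, 3, 2); releases (3, 0, 0, 0), pool now (4, 1, 3, 2)
  task-1: need (1, 1, 3, 2) fits (4, 1, 3, 2); releases (2, 3, 3, 2), pool now (6, 4, 6, 4)
  task-7: need (3, 1, 2, 0) fits (6, 4, 6, 4); releases (0, 1, 0, 0), pool now (6, 5, 6, 4)
  task-4: need (6, 5, 0, 4) fits (6, 5, 6, 4); releases (3, 1, 0, 0), pool now (9, 6, 6, 4)


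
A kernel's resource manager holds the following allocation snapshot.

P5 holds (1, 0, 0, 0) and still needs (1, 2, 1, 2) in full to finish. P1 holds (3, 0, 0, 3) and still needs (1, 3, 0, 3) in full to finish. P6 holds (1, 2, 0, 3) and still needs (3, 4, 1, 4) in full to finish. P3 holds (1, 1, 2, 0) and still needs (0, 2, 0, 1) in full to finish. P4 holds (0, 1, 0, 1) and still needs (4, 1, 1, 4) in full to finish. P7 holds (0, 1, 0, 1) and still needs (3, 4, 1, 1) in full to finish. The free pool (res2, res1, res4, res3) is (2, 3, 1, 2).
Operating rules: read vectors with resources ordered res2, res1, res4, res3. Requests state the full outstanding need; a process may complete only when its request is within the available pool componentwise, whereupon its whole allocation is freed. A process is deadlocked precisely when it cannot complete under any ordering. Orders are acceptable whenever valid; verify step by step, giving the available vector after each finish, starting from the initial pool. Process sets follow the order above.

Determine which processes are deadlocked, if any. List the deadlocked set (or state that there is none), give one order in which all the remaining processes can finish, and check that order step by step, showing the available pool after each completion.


No process is deadlocked.
Key observation: beginning at P3, releases accumulate fast enough that every process eventually fits.
The rest can finish in the order P3, P7, P1, P6, P5, P4. Verifying each step:
  pool = (2, 3, 1, 2)
  P3: need (0, 2, 0, 1) fits (2, 3, 1, 2); releases (1, 1, 2, 0), pool now (3, 4, 3, 2)
  P7: need (3, 4, 1, 1) fits (3, 4, 3, 2); releases (0, 1, 0, 1), pool now (3, 5, 3, 3)
  P1: need (1, 3, 0, 3) fits (3, 5, 3, 3); releases (3, 0, 0, 3), pool now (6, 5, 3, 6)
  P6: need (3, 4, 1, 4) fits (6, 5, 3, 6); releases (1, 2, 0, 3), pool now (7, 7, 3, 9)
  P5: need (1, 2, 1, 2) fits (7, 7, 3, 9); releases (1, 0, 0, 0), pool now (8, 7, 3, 9)
  P4: need (4, 1, 1, 4) fits (8, 7, 3, 9); releases (0, 1, 0, 1), pool now (8, 8, 3, 10)


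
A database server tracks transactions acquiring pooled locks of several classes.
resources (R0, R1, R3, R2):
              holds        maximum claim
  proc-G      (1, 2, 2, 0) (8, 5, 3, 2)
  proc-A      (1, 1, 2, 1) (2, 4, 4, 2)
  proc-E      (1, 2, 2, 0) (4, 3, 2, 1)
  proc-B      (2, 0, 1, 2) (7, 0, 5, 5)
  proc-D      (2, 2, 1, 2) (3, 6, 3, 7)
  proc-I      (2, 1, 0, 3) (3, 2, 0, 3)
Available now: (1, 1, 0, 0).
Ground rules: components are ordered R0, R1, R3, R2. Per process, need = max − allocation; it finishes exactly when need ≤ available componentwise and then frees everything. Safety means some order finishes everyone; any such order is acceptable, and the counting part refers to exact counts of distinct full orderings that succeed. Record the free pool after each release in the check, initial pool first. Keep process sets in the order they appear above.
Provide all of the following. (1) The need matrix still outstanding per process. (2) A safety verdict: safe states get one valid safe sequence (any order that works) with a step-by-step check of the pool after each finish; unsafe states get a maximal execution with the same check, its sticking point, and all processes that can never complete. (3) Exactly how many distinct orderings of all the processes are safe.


(1) Outstanding need per process (order R0, R1, R3, R2):
  proc-G: (7, 3, 1, 2)
  proc-A: (1, 3, 2, 1)
  proc-E: (3, 1, 0, 1)
  proc-B: (5, 0, 4, 3)
  proc-D: (1, 4, 2, 5)
  proc-I: (1, 1, 0, 0)
(2) SAFE, for example via the order proc-I, proc-E, proc-A, proc-B, proc-G, proc-D.
Key observation: proc-I marks the first exact bind of the order: its need (1, 1, 0, 0) fits the free (1, 1, 0, 0) with zero slack on a requested resource.
Verifying each step:
  pool = (1, 1, 0, 0)
  run proc-I (needs (1, 1, 0, 0), free (1, 1, 0, 0)); after release of (2, 1, 0, 3) the pool is (3, 2, 0, 3)
  run proc-E (needs (3, 1, 0, 1), free (3, 2, 0, 3)); after release of (1, 2, 2, 0) the pool is (4, 4, 2, 3)
  run proc-A (needs (1, 3, 2, 1), free (4, 4, 2, 3)); after release of (1, 1, 2, 1) the pool is (5, 5, 4, 4)
  run proc-B (needs (5, 0, 4, 3), free (5, 5, 4, 4)); after release of (2, 0, 1, 2) the pool is (7, 5, 5, 6)
  run proc-G (needs (7, 3, 1, 2), free (7, 5, 5, 6)); after release of (1, 2, 2, 0) the pool is (8, 7, 7, 6)
  run proc-D (needs (1, 4, 2, 5), free (8, 7, 7, 6)); after release of (2, 2, 1, 2) the pool is (10, 9, 8, 8)
(3) Precisely 2 of the possible complete orderings are safe sequences.


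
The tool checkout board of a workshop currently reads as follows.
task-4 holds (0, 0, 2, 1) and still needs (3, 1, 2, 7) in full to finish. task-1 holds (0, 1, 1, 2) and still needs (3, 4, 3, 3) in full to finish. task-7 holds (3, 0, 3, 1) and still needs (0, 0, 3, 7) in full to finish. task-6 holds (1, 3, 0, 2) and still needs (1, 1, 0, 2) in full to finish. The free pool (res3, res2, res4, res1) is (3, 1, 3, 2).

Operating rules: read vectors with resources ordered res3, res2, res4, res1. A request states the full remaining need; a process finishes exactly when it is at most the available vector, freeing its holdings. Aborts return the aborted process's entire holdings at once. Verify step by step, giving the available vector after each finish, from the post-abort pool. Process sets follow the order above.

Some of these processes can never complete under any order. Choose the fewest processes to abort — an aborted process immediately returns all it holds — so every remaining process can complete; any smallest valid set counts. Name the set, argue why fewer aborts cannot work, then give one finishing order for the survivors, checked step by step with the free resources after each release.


Minimum abort set: task-4.
Key observation: the returned (0, 0, 2, 1) from task-4 is what brings task-7 — unrunnable before, under any order — into play at step 3.
Why nothing smaller works: aborting no one leaves the state deadlocked as given.
The survivors complete as task-6, task-1, task-7. Walking it through (starting from the post-abort pool):
  pool = (3, 1, 5, 3)
  run task-6 (needs (1, 1, 0, 2), free (3, 1, 5, 3)); after release of (1, 3, 0, 2) the pool is (4, 4, 5, 5)
  run task-1 (needs (3, 4, 3, 3), free (4, 4, 5, 5)); after release of (0, 1, 1, 2) the pool is (4, 5, 6, 7)
  run task-7 (needs (0, 0, 3, 7), free (4, 5, 6, 7)); after release of (3, 0, 3, 1) the pool is (7, 5, 9, 8)


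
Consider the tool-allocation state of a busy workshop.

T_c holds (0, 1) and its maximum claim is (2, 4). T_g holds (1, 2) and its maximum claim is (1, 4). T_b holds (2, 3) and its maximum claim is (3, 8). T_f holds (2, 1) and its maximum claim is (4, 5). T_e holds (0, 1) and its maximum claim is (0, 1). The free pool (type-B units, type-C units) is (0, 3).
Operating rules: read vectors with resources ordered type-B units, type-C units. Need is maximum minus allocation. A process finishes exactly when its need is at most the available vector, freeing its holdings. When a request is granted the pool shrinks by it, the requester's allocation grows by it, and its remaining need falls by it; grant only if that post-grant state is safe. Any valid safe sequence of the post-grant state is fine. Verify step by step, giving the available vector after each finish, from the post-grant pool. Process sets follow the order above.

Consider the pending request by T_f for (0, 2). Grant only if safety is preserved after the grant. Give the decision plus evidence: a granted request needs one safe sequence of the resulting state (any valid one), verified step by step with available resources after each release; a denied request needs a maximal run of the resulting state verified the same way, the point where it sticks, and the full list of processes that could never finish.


DENY. Granting would leave the state unsafe.
Key observation: after T_e, T_g the pool peaks at (1, 4), and each blocked process is short somewhere: T_c on type-B units; T_b on type-C units; T_f on type-B units.
On the post-grant state, T_e, T_g is a maximal run — nothing extends it. Step-by-step check:
  pool = (0, 1)
  T_e needs (0, 0) <= (0, 1) -> finishes; pool += (0, 1) = (0, 2)
  T_g needs (0, 2) <= (0, 2) -> finishes; pool += (1, 2) = (1, 4)
  T_c still needs (2, 3) but only (1, 4) is free — short on type-B units
  T_b still needs (1, 5) but only (1, 4) is free — short on type-C units
  T_f still needs (2, 2) but only (1, 4) is free — short on type-B units
Had the request been granted, T_c, T_b and T_f could never finish.
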